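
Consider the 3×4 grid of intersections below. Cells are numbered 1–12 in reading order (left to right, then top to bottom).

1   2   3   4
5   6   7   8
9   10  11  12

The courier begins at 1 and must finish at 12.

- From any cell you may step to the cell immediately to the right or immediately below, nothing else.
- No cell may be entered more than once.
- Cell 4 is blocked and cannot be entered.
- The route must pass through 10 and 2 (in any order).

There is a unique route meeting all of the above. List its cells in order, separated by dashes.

1 - 2 - 6 - 10 - 11 - 12

Moves only go right or down, so the column and row indices never decrease.
Route from 1: right to 2, 2× down (reaching 10), 2× right (reaching 12) — 5 moves in all.
Check: all required cells visited.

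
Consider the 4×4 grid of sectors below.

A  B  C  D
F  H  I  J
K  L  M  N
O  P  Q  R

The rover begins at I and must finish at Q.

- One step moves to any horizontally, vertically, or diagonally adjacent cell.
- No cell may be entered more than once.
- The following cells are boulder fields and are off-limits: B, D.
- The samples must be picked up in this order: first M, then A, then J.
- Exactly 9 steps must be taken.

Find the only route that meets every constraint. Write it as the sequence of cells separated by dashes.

The waypoints must appear in the order M, A, J, with no cell reused.
Route from I: down to M, left to L, up-left to F, up to A, down-right to H, up-right to C, down-right to J, down to N, down-left to Q — 9 moves in all.
Check: order respected (M at step 1, A at step 4, J at step 7); 9 moves as required.

I - M - L - F - A - H - C - J - N - Q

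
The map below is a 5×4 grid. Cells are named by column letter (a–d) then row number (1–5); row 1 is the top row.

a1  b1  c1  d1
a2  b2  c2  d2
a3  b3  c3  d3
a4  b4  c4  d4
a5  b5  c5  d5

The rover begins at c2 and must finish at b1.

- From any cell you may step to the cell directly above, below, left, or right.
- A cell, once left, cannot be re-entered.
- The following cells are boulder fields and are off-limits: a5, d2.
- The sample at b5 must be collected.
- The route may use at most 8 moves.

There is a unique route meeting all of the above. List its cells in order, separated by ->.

c2 -> c3 -> c4 -> c5 -> b5 -> b4 -> b3 -> b2 -> b1

The budget equals the shortest possible length, so every move has to be on a shortest route through the required cells.
Route from c2: 3× down (reaching c5), left to b5, 4× up (reaching b1) — 8 moves in all.
Check: all required cells visited; 8 ≤ 8 moves.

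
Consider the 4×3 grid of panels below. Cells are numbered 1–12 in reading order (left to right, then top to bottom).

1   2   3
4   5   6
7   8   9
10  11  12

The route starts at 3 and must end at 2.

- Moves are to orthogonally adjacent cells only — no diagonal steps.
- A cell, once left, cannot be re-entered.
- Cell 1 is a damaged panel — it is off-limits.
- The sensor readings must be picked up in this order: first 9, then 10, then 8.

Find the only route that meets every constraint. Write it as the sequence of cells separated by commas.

The waypoints must appear in the order 9, 10, 8, with no cell reused.
Route from 3: down 3 to 12, left 2 to 10, up 1 to 7, right 1 to 8, up 2 to 2 — 9 moves in all.
Check: order respected (9 at step 2, 10 at step 5, 8 at step 7).

3, 6, 9, 12, 11, 10, 7, 8, 5, 2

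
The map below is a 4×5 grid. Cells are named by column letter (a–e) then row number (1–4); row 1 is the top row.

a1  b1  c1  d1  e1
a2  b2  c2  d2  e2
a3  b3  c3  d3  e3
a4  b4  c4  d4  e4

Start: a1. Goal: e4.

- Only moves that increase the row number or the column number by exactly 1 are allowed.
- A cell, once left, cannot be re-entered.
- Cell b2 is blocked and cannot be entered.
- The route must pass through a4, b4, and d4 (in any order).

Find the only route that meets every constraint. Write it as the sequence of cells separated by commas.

Moves only go right or down, so the column and row indices never decrease.
Route from a1: 3× down (reaching a4), 4× right (reaching e4) — 7 moves in all.
Check: all required cells visited.

a1, a2, a3, a4, b4, c4, d4, e4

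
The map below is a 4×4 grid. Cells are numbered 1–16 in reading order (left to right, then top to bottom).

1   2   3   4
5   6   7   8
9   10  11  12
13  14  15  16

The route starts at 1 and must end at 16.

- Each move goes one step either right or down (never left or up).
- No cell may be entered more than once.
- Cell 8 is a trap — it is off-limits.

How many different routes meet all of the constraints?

16

A right/down-only route from 1 to 16 makes exactly 3 down-moves and 3 right-moves in some order.
With no other constraints that would be C(6,3) = 20 routes.
Subtract routes through each blocked cell (inclusion–exclusion for overlaps): − through 8: 4 → 16.
That gives 16 routes.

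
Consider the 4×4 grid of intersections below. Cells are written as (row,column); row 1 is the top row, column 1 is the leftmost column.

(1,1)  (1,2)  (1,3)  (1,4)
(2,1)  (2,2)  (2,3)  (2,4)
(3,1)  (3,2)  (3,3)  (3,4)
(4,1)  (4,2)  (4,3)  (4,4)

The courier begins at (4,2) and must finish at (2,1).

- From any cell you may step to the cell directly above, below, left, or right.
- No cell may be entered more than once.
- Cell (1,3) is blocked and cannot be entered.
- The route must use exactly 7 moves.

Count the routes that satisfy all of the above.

12

Need simple routes of exactly 7 moves from (4,2) to (2,1) (Manhattan distance 3, so 2 moves are spent on a detour and 2 undoing it).
Branch systematically from the start, pruning whenever the remaining move budget drops below the Manhattan distance to (2,1) or differs from it in parity. Grouping the completions by first move — via (3,2): 2; via (4,1): 2; via (4,3): 8 — and summing: 2 + 2 + 8 = 12.
That gives 12 routes.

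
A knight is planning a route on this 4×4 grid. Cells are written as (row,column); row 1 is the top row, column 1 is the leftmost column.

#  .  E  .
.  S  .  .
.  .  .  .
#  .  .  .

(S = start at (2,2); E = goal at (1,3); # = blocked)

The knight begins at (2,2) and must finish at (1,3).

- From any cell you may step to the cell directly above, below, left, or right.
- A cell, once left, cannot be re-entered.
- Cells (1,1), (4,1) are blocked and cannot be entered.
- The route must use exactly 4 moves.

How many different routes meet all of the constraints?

2

Need simple routes of exactly 4 moves from (2,2) to (1,3) (Manhattan distance 2, so 1 moves are spent on a detour and 1 undoing it).
Enumerating: (2,2) (3,2) (3,3) (2,3) (1,3) | (2,2) (2,3) (2,4) (1,4) (1,3).
That gives 2 routes.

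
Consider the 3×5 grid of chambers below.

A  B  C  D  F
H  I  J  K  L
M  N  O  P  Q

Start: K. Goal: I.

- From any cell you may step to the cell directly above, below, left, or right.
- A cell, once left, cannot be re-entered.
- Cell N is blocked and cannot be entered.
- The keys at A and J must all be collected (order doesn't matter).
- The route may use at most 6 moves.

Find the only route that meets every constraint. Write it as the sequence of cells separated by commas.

K, J, C, B, A, H, I

Any route must reach A and J and still end at I within 6 moves, so the order of the required stops is forced.
Route from K: left 1 to J, up 1 to C, left 2 to A, down 1 to H, right 1 to I — 6 moves in all.
Check: all required cells visited; 6 ≤ 6 moves.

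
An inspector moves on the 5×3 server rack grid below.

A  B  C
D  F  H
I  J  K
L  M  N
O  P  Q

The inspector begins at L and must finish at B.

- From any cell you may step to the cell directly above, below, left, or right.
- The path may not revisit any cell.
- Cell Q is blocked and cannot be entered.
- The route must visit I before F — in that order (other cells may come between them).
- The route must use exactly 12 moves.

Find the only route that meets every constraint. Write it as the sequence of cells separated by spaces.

L O P M N K J I D F H C B

The waypoints must appear in the order I, F, with no cell reused.
Route from L: down to O, right to P, up to M, right to N, up to K, 2× left (reaching I), up to D, 2× right (reaching H), up to C, left to B — 12 moves in all.
Check: order respected (I at step 7, F at step 9); 12 moves as required.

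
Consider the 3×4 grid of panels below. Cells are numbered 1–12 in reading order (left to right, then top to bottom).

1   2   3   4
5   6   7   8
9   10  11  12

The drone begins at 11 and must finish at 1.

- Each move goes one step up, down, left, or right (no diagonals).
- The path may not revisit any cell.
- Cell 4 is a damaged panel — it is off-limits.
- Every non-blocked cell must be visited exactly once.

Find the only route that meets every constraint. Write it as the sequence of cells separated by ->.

Need to visit all 11 open cells exactly once, starting at 11 and ending at 1.
Cell 3 has only two open neighbours (7 and 2), so the path must pass straight through it: one of those is the cell it's entered from and the other is where it exits.
Route from 11: right 1 to 12, up 1 to 8, left 1 to 7, up 1 to 3, left 1 to 2, down 2 to 10, left 1 to 9, up 2 to 1 — 10 moves in all.
Check: all 11 open cells covered.

11 -> 12 -> 8 -> 7 -> 3 -> 2 -> 6 -> 10 -> 9 -> 5 -> 1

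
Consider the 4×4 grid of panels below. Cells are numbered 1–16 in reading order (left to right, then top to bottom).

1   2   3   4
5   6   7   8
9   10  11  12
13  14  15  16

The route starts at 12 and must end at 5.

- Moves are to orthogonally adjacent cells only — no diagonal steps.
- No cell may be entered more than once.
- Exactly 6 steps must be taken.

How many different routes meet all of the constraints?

Need simple routes of exactly 6 moves from 12 to 5 (Manhattan distance 4, so 1 moves are spent on a detour and 1 undoing it).
Branch systematically from the start, pruning whenever the remaining move budget drops below the Manhattan distance to 5 or differs from it in parity. Grouping the completions by first move — via 8: 9; via 16: 6; via 11: 9 — and summing: 9 + 6 + 9 = 24.
That gives 24 routes.

24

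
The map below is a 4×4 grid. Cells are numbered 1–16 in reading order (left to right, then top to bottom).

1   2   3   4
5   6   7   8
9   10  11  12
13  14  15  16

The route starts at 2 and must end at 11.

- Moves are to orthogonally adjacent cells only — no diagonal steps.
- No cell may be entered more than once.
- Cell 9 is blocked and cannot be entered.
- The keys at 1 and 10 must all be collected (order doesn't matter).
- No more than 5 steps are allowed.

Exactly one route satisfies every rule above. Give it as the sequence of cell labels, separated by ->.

2 -> 1 -> 5 -> 6 -> 10 -> 11

Any route must reach 1 and 10 and still end at 11 within 5 moves, so the order of the required stops is forced.
Route from 2: left to 1, down to 5, right to 6, down to 10, right to 11 — 5 moves in all.
Check: all required cells visited; 5 ≤ 5 moves.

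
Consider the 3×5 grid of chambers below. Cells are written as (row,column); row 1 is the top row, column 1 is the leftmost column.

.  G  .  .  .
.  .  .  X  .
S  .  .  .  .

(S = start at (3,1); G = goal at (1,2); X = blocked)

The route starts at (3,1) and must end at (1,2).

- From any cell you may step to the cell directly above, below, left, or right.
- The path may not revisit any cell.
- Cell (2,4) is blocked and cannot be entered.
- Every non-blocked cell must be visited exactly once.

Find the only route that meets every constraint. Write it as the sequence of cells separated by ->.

Need to visit all 14 open cells exactly once, starting at (3,1) and ending at (1,2).
Cell (3,5) has only two open neighbours ((2,5) and (3,4)), so the path must pass straight through it: one of those is the cell it's entered from and the other is where it exits.
Route from (3,1): right 4 to (3,5), up 2 to (1,5), left 2 to (1,3), down 1 to (2,3), left 2 to (2,1), up 1 to (1,1), right 1 to (1,2) — 13 moves in all.
Check: all 14 open cells covered.

(3,1) -> (3,2) -> (3,3) -> (3,4) -> (3,5) -> (2,5) -> (1,5) -> (1,4) -> (1,3) -> (2,3) -> (2,2) -> (2,1) -> (1,1) -> (1,2)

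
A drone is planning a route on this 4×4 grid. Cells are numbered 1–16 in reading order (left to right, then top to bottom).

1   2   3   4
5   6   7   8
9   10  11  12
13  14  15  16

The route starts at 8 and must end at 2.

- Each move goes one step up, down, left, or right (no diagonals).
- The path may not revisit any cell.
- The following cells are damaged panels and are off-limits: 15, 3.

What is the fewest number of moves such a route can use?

3

The Manhattan distance from 8 to 2 is |2−1| + |4−2| = 3, so at least 3 moves are needed.
A route of 3 moves achieves this: 8 → 7 → 6 → 2.
Since 3 matches the lower bound, it is optimal.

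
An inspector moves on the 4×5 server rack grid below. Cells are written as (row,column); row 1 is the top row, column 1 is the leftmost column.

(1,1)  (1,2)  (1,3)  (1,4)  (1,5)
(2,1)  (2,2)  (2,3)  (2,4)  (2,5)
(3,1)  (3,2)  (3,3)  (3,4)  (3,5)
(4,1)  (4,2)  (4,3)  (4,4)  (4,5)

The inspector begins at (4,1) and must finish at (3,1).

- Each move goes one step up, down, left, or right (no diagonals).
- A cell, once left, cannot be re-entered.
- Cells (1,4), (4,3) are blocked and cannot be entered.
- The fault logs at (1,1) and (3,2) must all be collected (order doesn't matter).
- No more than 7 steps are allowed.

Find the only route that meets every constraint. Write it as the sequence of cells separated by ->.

Any route must reach (1,1) and (3,2) and still end at (3,1) within 7 moves, so the order of the required stops is forced.
Route from (4,1): right to (4,2), 3× up (reaching (1,2)), left to (1,1), 2× down (reaching (3,1)) — 7 moves in all.
Check: all required cells visited; 7 ≤ 7 moves.

(4,1) -> (4,2) -> (3,2) -> (2,2) -> (1,2) -> (1,1) -> (2,1) -> (3,1)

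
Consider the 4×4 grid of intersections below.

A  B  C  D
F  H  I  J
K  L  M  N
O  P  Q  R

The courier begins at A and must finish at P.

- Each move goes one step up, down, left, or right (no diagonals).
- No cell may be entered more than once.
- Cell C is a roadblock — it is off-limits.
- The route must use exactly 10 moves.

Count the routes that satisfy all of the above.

11

Need simple routes of exactly 10 moves from A to P (Manhattan distance 4, so 3 moves are spent on a detour and 3 undoing it).
Branch systematically from the start, pruning whenever the remaining move budget drops below the Manhattan distance to P or differs from it in parity. Grouping the completions by first move — via F: 7; via B: 4 — and summing: 7 + 4 = 11.
That gives 11 routes.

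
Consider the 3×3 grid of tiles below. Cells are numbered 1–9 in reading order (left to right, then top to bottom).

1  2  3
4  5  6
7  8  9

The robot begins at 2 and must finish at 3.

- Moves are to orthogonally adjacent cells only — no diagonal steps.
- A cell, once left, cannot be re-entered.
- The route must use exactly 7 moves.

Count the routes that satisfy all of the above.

4

Need simple routes of exactly 7 moves from 2 to 3 (Manhattan distance 1, so 3 moves are spent on a detour and 3 undoing it).
Enumerating: 2 5 4 7 8 9 6 3 | 2 1 4 7 8 5 6 3 | 2 1 4 7 8 9 6 3 | 2 1 4 5 8 9 6 3.
That gives 4 routes.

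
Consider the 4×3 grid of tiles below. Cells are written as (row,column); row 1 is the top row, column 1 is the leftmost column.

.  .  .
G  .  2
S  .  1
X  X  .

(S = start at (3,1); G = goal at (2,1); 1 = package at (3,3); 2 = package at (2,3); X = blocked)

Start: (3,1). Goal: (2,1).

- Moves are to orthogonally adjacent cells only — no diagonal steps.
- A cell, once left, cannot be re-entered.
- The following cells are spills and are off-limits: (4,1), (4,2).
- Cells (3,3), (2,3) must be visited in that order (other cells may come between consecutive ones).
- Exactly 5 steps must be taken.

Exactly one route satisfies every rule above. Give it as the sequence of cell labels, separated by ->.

The waypoints must appear in the order (3,3), (2,3), with no cell reused.
Route from (3,1): right 2 to (3,3), up 1 to (2,3), left 2 to (2,1) — 5 moves in all.
Check: order respected (1 at step 2, 2 at step 3); 5 moves as required.

(3,1) -> (3,2) -> (3,3) -> (2,3) -> (2,2) -> (2,1)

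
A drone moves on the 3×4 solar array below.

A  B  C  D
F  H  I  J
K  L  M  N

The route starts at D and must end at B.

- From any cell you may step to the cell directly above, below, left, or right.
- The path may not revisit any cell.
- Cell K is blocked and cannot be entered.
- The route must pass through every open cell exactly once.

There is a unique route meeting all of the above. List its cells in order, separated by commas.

Need to visit all 11 open cells exactly once, starting at D and ending at B.
Cell F has only two open neighbours (A and H), so the path must pass straight through it: one of those is the cell it's entered from and the other is where it exits.
Route from D: left to C, down to I, right to J, down to N, 2× left (reaching L), up to H, left to F, up to A, right to B — 10 moves in all.
Check: all 11 open cells covered.

D, C, I, J, N, M, L, H, F, A, B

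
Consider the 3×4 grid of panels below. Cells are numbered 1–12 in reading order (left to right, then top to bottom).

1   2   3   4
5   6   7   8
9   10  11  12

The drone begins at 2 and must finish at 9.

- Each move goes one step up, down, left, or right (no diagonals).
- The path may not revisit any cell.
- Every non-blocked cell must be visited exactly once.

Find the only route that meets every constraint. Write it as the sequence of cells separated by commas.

Need to visit all 12 open cells exactly once, starting at 2 and ending at 9.
Cell 4 has only two open neighbours (8 and 3), so the path must pass straight through it: one of those is the cell it's entered from and the other is where it exits.
Route from 2: left 1 to 1, down 1 to 5, right 2 to 7, up 1 to 3, right 1 to 4, down 2 to 12, left 3 to 9 — 11 moves in all.
Check: all 12 open cells covered.

2, 1, 5, 6, 7, 3, 4, 8, 12, 11, 10, 9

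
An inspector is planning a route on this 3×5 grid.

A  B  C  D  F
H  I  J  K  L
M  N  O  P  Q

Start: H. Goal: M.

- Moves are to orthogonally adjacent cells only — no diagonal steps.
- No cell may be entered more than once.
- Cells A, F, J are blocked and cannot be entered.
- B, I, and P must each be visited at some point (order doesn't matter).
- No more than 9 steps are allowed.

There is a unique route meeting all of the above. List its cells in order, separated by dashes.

The budget equals the shortest possible length, so every move has to be on a shortest route through the required cells.
Route from H: right 1 to I, up 1 to B, right 2 to D, down 2 to P, left 3 to M — 9 moves in all.
Check: all required cells visited; 9 ≤ 9 moves.

H - I - B - C - D - K - P - O - N - M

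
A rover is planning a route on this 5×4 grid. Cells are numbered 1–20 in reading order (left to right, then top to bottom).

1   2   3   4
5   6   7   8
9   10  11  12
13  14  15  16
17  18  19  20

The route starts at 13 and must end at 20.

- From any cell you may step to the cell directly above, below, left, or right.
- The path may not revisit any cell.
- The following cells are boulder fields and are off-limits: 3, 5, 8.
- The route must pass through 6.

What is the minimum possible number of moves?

Any route passes through 6 somewhere between 13 and 20. Summing Manhattan distances along the two legs (13 → 6 → 20) gives a lower bound of 3 + 5 = 8 moves.
A route of 8 moves achieves this: 13 → 9 → 10 → 6 → 7 → 11 → 15 → 19 → 20.
Since 8 matches the lower bound, it is optimal.

8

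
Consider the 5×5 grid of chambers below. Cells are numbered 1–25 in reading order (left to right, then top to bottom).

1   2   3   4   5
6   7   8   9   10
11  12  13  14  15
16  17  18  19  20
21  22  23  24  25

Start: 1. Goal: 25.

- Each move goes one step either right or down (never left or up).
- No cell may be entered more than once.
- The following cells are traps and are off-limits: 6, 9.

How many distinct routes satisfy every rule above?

23

A right/down-only route from 1 to 25 makes exactly 4 down-moves and 4 right-moves in some order.
With no other constraints that would be C(8,4) = 70 routes.
Subtract routes through each blocked cell (inclusion–exclusion for overlaps): − through 6: 35 − through 9: 16 + through 6&9: 4 → 23.
That gives 23 routes.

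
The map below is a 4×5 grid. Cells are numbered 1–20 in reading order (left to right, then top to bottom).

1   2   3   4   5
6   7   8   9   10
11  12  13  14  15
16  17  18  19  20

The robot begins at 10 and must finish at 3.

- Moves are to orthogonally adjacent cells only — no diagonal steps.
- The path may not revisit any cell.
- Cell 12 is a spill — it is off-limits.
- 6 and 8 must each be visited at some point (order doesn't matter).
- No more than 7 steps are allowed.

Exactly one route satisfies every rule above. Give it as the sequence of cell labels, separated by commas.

10, 9, 8, 7, 6, 1, 2, 3

The 7-move cap with required stops at 6, 8 leaves no slack for detours.
Route from 10: 4× left (reaching 6), up to 1, 2× right (reaching 3) — 7 moves in all.
Check: all required cells visited; 7 ≤ 7 moves.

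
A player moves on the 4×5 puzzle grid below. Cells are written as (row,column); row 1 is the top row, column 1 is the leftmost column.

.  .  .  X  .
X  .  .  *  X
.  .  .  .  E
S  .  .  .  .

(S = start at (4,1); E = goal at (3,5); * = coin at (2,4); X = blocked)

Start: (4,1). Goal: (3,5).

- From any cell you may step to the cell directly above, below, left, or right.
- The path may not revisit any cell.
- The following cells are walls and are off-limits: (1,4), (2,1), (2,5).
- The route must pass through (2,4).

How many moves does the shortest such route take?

7

Any route passes through (2,4) somewhere between (4,1) and (3,5). Summing Manhattan distances along the two legs ((4,1) → (2,4) → (3,5)) gives a lower bound of 5 + 2 = 7 moves.
A route of 7 moves achieves this: (4,1) → (3,1) → (3,2) → (2,2) → (2,3) → (2,4) → (3,4) → (3,5).
Since 7 matches the lower bound, it is optimal.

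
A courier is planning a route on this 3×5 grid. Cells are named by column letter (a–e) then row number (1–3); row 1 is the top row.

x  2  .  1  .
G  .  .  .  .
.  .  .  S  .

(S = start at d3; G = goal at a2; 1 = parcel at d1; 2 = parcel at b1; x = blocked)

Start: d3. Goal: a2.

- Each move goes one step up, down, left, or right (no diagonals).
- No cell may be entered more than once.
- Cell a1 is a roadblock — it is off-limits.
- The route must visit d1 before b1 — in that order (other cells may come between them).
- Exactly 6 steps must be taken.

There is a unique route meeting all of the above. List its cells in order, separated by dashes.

The waypoints must appear in the order d1, b1, with no cell reused.
Route from d3: 2× up (reaching d1), 2× left (reaching b1), down to b2, left to a2 — 6 moves in all.
Check: order respected (1 at step 2, 2 at step 4); 6 moves as required.

d3 - d2 - d1 - c1 - b1 - b2 - a2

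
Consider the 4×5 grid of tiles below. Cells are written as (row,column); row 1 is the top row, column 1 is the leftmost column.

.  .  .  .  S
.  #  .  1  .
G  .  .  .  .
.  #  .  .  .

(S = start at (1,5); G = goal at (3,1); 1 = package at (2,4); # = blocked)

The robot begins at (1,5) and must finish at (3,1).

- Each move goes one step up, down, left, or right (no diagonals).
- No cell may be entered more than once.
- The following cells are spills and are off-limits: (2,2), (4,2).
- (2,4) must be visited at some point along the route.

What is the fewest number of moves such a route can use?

6

Any route passes through (2,4) somewhere between (1,5) and (3,1). Summing Manhattan distances along the two legs ((1,5) → (2,4) → (3,1)) gives a lower bound of 2 + 4 = 6 moves.
A route of 6 moves achieves this: (1,5) → (2,5) → (2,4) → (3,4) → (3,3) → (3,2) → (3,1).
Since 6 matches the lower bound, it is optimal.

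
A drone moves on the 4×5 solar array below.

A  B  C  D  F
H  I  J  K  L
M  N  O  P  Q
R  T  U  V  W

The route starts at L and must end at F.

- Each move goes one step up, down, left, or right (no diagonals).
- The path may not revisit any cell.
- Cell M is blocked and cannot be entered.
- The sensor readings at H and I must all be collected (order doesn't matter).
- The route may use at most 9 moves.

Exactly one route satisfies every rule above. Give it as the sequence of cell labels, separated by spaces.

L K J I H A B C D F

The budget equals the shortest possible length, so every move has to be on a shortest route through the required cells.
Route from L: 4× left (reaching H), up to A, 4× right (reaching F) — 9 moves in all.
Check: all required cells visited; 9 ≤ 9 moves.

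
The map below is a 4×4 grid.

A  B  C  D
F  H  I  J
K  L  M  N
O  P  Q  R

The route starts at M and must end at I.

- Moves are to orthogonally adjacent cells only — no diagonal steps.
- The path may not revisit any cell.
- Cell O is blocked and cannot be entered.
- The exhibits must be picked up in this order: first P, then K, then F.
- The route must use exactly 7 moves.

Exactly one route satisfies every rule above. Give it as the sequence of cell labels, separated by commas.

M, Q, P, L, K, F, H, I

The waypoints must appear in the order P, K, F, with no cell reused.
Route from M: down 1 to Q, left 1 to P, up 1 to L, left 1 to K, up 1 to F, right 2 to I — 7 moves in all.
Check: order respected (P at step 2, K at step 4, F at step 5); 7 moves as required.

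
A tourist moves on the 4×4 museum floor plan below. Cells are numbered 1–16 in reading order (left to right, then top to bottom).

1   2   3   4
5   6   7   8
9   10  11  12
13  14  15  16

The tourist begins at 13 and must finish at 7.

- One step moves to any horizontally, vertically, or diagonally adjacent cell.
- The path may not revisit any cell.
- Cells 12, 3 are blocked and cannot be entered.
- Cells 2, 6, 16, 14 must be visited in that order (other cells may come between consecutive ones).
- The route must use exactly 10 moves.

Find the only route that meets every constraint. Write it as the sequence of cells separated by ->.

The waypoints must appear in the order 2, 6, 16, 14, with no cell reused.
Route from 13: up 2 to 5, up-right 1 to 2, down 1 to 6, down-right 2 to 16, left 2 to 14, up 1 to 10, up-right 1 to 7 — 10 moves in all.
Check: order respected (2 at step 3, 6 at step 4, 16 at step 6, 14 at step 8); 10 moves as required.

13 -> 9 -> 5 -> 2 -> 6 -> 11 -> 16 -> 15 -> 14 -> 10 -> 7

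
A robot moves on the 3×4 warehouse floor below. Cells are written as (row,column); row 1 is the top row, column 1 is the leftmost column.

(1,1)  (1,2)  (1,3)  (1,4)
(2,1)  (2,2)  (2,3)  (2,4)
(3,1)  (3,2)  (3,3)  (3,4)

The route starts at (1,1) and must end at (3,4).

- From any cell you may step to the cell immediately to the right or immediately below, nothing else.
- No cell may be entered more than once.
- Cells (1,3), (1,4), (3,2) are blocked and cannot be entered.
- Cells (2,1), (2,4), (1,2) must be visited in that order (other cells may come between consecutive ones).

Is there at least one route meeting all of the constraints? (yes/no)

(1,2) lies above (2,4), so going from (2,4) to (1,2) would need an upward move — but moves only go right/down, so (2,4) cannot be visited before (1,2).

no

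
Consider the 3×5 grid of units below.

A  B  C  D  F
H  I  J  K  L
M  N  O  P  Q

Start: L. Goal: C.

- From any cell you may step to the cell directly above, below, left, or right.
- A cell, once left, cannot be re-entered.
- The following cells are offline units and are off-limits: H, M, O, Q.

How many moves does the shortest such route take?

The Manhattan distance from L to C is |2−1| + |5−3| = 3, so at least 3 moves are needed.
A route of 3 moves achieves this: L → F → D → C.
Since 3 matches the lower bound, it is optimal.

3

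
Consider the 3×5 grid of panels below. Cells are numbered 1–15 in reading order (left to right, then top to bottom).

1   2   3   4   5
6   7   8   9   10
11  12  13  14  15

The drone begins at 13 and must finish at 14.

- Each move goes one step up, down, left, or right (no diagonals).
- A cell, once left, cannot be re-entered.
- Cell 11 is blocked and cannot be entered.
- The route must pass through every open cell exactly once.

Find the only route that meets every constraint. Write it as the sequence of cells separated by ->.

Need to visit all 14 open cells exactly once, starting at 13 and ending at 14.
Cell 5 has only two open neighbours (10 and 4), so the path must pass straight through it: one of those is the cell it's entered from and the other is where it exits.
Route from 13: left to 12, up to 7, left to 6, up to 1, 2× right (reaching 3), down to 8, right to 9, up to 4, right to 5, 2× down (reaching 15), left to 14 — 13 moves in all.
Check: all 14 open cells covered.

13 -> 12 -> 7 -> 6 -> 1 -> 2 -> 3 -> 8 -> 9 -> 4 -> 5 -> 10 -> 15 -> 14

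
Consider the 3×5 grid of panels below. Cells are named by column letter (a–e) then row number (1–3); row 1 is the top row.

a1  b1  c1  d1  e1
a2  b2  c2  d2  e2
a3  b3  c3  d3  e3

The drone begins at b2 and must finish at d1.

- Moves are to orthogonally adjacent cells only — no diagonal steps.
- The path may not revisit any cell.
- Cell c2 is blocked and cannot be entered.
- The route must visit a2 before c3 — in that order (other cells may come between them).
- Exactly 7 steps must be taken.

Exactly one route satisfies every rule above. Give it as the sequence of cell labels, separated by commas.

b2, a2, a3, b3, c3, d3, d2, d1

The waypoints must appear in the order a2, c3, with no cell reused.
Route from b2: left 1 to a2, down 1 to a3, right 3 to d3, up 2 to d1 — 7 moves in all.
Check: order respected (a2 at step 1, c3 at step 4); 7 moves as required.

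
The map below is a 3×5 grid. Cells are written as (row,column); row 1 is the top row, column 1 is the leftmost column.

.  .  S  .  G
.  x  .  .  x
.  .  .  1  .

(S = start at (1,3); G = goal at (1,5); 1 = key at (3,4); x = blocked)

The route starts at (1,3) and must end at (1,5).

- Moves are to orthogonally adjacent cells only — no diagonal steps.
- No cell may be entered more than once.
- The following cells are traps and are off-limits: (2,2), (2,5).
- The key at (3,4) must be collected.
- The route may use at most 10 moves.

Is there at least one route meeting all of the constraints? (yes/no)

One route that works: (1,3) → (2,3) → (3,3) → (3,4) → (2,4) → (1,4) → (1,5).

yes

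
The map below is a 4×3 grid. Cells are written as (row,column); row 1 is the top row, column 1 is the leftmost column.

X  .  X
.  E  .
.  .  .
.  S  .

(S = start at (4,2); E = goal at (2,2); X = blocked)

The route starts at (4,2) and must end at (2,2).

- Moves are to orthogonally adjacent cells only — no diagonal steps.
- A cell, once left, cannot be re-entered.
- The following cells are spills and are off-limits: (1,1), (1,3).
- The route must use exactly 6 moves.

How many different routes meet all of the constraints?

Need simple routes of exactly 6 moves from (4,2) to (2,2) (Manhattan distance 2, so 2 moves are spent on a detour and 2 undoing it).
Enumerating: (4,2) (4,1) (3,1) (3,2) (3,3) (2,3) (2,2) | (4,2) (4,3) (3,3) (3,2) (3,1) (2,1) (2,2).
That gives 2 routes.

2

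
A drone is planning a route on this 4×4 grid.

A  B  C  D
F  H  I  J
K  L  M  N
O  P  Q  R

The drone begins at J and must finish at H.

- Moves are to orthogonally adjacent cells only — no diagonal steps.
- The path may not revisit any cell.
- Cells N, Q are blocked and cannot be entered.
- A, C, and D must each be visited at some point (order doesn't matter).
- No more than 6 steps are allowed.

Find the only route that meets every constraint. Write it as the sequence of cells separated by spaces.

J D C B A F H

Any route must reach A, C, and D and still end at H within 6 moves, so the order of the required stops is forced.
Route from J: up to D, 3× left (reaching A), down to F, right to H — 6 moves in all.
Check: all required cells visited; 6 ≤ 6 moves.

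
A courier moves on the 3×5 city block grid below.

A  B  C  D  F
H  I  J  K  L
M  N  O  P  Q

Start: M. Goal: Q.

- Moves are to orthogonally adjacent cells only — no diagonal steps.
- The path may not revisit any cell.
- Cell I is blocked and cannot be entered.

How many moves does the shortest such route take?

The Manhattan distance from M to Q is |3−3| + |1−5| = 4, so at least 4 moves are needed.
A route of 4 moves achieves this: M → N → O → P → Q.
Since 4 matches the lower bound, it is optimal.

4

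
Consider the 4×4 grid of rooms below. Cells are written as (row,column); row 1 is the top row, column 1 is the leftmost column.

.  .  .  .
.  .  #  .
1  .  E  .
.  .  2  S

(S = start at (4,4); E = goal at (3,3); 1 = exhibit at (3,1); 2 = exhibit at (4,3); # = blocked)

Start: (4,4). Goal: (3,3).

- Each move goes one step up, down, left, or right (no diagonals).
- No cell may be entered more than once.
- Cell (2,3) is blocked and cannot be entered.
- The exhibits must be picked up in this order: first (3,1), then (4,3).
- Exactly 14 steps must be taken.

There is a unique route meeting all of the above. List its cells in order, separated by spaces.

The waypoints must appear in the order (3,1), (4,3), with no cell reused.
Route from (4,4): 3× up (reaching (1,4)), 3× left (reaching (1,1)), down to (2,1), right to (2,2), down to (3,2), left to (3,1), down to (4,1), 2× right (reaching (4,3)), up to (3,3) — 14 moves in all.
Check: order respected (1 at step 10, 2 at step 13); 14 moves as required.

(4,4) (3,4) (2,4) (1,4) (1,3) (1,2) (1,1) (2,1) (2,2) (3,2) (3,1) (4,1) (4,2) (4,3) (3,3)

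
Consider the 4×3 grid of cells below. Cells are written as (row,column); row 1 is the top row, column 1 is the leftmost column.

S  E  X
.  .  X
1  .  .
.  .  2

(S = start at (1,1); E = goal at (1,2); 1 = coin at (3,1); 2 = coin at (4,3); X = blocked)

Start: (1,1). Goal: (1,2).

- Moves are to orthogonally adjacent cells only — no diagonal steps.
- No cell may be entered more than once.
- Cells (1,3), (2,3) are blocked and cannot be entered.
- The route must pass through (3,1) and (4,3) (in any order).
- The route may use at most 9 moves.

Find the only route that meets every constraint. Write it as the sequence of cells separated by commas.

Any route must reach (3,1) and (4,3) and still end at (1,2) within 9 moves, so the order of the required stops is forced.
Route from (1,1): down 3 to (4,1), right 2 to (4,3), up 1 to (3,3), left 1 to (3,2), up 2 to (1,2) — 9 moves in all.
Check: all required cells visited; 9 ≤ 9 moves.

(1,1), (2,1), (3,1), (4,1), (4,2), (4,3), (3,3), (3,2), (2,2), (1,2)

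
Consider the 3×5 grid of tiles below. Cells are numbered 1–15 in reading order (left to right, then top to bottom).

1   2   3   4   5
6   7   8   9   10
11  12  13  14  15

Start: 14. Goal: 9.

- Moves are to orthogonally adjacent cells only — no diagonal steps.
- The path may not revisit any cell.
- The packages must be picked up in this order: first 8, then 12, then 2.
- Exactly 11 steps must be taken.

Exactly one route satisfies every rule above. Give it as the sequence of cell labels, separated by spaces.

The waypoints must appear in the order 8, 12, 2, with no cell reused.
Route from 14: left 1 to 13, up 1 to 8, left 1 to 7, down 1 to 12, left 1 to 11, up 2 to 1, right 3 to 4, down 1 to 9 — 11 moves in all.
Check: order respected (8 at step 2, 12 at step 4, 2 at step 8); 11 moves as required.

14 13 8 7 12 11 6 1 2 3 4 9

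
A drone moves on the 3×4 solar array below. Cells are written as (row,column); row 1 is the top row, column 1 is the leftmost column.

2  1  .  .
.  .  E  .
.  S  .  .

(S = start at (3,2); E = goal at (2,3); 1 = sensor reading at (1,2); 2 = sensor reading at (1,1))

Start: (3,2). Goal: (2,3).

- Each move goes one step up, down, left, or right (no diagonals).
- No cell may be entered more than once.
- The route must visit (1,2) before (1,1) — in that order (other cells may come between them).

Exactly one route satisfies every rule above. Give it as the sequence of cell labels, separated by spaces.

(3,2) (3,3) (3,4) (2,4) (1,4) (1,3) (1,2) (1,1) (2,1) (2,2) (2,3)

The waypoints must appear in the order (1,2), (1,1), with no cell reused.
Route from (3,2): 2× right (reaching (3,4)), 2× up (reaching (1,4)), 3× left (reaching (1,1)), down to (2,1), 2× right (reaching (2,3)) — 10 moves in all.
Check: order respected (1 at step 6, 2 at step 7).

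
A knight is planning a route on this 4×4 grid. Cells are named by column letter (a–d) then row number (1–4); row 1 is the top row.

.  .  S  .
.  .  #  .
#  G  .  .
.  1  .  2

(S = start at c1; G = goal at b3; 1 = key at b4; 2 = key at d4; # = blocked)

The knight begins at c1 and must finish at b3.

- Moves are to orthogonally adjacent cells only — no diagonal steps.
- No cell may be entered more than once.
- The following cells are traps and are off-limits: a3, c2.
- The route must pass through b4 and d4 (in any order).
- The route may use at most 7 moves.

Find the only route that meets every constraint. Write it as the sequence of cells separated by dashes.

The budget equals the shortest possible length, so every move has to be on a shortest route through the required cells.
Route from c1: right to d1, 3× down (reaching d4), 2× left (reaching b4), up to b3 — 7 moves in all.
Check: all required cells visited; 7 ≤ 7 moves.

c1 - d1 - d2 - d3 - d4 - c4 - b4 - b3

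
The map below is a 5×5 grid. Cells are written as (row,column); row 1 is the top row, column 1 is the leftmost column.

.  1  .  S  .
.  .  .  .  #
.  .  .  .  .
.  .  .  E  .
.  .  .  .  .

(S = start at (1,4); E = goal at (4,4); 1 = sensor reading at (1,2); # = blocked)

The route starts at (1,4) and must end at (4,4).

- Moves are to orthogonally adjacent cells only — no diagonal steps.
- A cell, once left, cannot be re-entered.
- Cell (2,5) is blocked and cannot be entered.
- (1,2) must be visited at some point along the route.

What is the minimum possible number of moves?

Any route passes through (1,2) somewhere between (1,4) and (4,4). Summing Manhattan distances along the two legs ((1,4) → (1,2) → (4,4)) gives a lower bound of 2 + 5 = 7 moves.
A route of 7 moves achieves this: (1,4) → (1,3) → (1,2) → (2,2) → (3,2) → (4,2) → (4,3) → (4,4).
Since 7 matches the lower bound, it is optimal.

7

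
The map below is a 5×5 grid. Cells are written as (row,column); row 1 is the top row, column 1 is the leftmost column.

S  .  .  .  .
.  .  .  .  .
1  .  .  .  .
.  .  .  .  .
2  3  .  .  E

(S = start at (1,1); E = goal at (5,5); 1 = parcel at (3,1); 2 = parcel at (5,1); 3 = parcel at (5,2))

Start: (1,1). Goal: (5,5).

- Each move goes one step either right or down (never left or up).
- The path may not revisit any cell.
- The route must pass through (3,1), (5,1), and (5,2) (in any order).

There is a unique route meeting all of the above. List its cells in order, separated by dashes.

Moves only go right or down, so the column and row indices never decrease.
Route from (1,1): down 4 to (5,1), right 4 to (5,5) — 8 moves in all.
Check: all required cells visited.

(1,1) - (2,1) - (3,1) - (4,1) - (5,1) - (5,2) - (5,3) - (5,4) - (5,5)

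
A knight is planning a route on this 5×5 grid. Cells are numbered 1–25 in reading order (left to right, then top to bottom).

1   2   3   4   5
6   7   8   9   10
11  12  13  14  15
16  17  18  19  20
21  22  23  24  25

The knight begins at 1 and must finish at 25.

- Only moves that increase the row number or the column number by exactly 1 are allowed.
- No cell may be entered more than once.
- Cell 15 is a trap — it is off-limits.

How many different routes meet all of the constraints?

A right/down-only route from 1 to 25 makes exactly 4 down-moves and 4 right-moves in some order.
With no other constraints that would be C(8,4) = 70 routes.
Subtract routes through each blocked cell (inclusion–exclusion for overlaps): − through 15: 15 → 55.
That gives 55 routes.

55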